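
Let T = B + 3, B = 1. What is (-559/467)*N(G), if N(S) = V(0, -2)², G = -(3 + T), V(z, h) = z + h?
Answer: -2236/467 ≈ -4.7880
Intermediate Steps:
V(z, h) = h + z
T = 4 (T = 1 + 3 = 4)
G = -7 (G = -(3 + 4) = -1*7 = -7)
N(S) = 4 (N(S) = (-2 + 0)² = (-2)² = 4)
(-559/467)*N(G) = -559/467*4 = -2236/467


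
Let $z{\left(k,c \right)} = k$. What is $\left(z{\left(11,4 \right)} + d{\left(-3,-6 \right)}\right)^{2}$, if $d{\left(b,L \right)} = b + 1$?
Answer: $81$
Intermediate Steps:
$d{\left(b,L \right)} = 1 + b$
$\left(z{\left(11,4 \right)} + d{\left(-3,-6 \right)}\right)^{2} = \left(11 + \left(1 - 3\right)\right)^{2} = \left(11 - 2\right)^{2} = 9^{2} = 81$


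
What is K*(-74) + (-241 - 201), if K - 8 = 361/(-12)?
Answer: 7153/6 ≈ 1192.2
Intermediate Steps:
K = -265/12 (K = 8 + 361/(-12) = 8 + 361*(-1/12) = 8 - 361/12 = -265/12 ≈ -22.083)
K*(-74) + (-241 - 201) = -265/12*(-74) + (-241 - 201) = 9805/6 - 442 = 7153/6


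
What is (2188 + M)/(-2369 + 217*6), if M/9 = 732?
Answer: -8776/1067 ≈ -8.2249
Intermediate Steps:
M = 6588 (M = 9*732 = 6588)
(2188 + M)/(-2369 + 217*6) = (2188 + 6588)/(-2369 + 217*6) = 8776/(-2369 + 1302) = 8776/(-1067) = 8776*(-1/1067) = -8776/1067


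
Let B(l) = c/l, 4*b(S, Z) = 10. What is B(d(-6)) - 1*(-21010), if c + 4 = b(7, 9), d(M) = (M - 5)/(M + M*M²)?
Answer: 230777/11 ≈ 20980.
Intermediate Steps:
b(S, Z) = 5/2 (b(S, Z) = (¼)*10 = 5/2)
d(M) = (-5 + M)/(M + M³)
c = -3/2 (c = -4 + 5/2 = -3/2 ≈ -1.5000)
B(l) = -3/(2*l)
B(d(-6)) - 1*(-21010) = -3*(-6 + (-6)³)/(-5 - 6)/2 - 1*(-21010) = -3/(2*(-11/(-6 - 216))) + 21010 = -3/(2*(-11/(-222))) + 21010 = -3/(2*((-1/222*(-11)))) + 21010 = -3/(2*11/222) + 21010 = -3/2*222/11 + 21010 = -333/11 + 21010 = 230777/11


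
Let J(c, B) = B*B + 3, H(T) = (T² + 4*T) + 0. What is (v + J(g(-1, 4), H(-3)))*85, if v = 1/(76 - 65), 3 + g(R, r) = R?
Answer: 11305/11 ≈ 1027.7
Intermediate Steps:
g(R, r) = -3 + R
H(T) = T² + 4*T
J(c, B) = 3 + B² (J(c, B) = B² + 3 = 3 + B²)
v = 1/11 ≈ 0.090909
(v + J(g(-1, 4), H(-3)))*85 = (1/11 + (3 + (-3*(4 - 3))²))*85 = (1/11 + (3 + (-3*1)²))*85 = (1/11 + (3 + (-3)²))*85 = (1/11 + (3 + 9))*85 = (1/11 + 12)*85 = (133/11)*85 = 11305/11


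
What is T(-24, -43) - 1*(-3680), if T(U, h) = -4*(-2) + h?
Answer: 3645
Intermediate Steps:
T(U, h) = 8 + h
T(-24, -43) - 1*(-3680) = (8 - 43) - 1*(-3680) = -35 + 3680 = 3645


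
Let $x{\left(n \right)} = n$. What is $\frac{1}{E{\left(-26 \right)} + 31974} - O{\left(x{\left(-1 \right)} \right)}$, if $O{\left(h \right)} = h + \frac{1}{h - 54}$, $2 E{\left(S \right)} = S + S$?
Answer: $\frac{1789143}{1757140} \approx 1.0182$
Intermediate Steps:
$E{\left(S \right)} = S$ ($E{\left(S \right)} = \frac{S + S}{2} = \frac{2 S}{2} = S$)
$O{\left(h \right)} = h + \frac{1}{-54 + h}$
$\frac{1}{E{\left(-26 \right)} + 31974} - O{\left(x{\left(-1 \right)} \right)} = \frac{1}{-26 + 31974} - \frac{1 + \left(-1\right)^{2} - -54}{-54 - 1} = \frac{1}{31948} - \frac{1 + 1 + 54}{-55} = \frac{1}{31948} - \left(- \frac{1}{55}\right) 56 = \frac{1}{31948} - - \frac{56}{55} = \frac{1}{31948} + \frac{56}{55} = \frac{1789143}{1757140}$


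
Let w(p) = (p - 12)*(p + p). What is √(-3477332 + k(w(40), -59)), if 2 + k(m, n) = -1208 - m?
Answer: I*√3480782 ≈ 1865.7*I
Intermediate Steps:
w(p) = 2*p*(-12 + p) (w(p) = (-12 + p)*(2*p) = 2*p*(-12 + p))
k(m, n) = -1210 - m (k(m, n) = -2 + (-1208 - m) = -1210 - m)
√(-3477332 + k(w(40), -59)) = √(-3477332 + (-1210 - 2*40*(-12 + 40))) = √(-3477332 + (-1210 - 2*40*28)) = √(-3477332 + (-1210 - 1*2240)) = √(-3477332 + (-1210 - 2240)) = √(-3477332 - 3450) = √(-3480782) = I*√3480782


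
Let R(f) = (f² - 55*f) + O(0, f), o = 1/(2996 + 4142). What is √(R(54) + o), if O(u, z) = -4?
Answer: I*√2955153414/7138 ≈ 7.6158*I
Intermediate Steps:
o = 1/7138 ≈ 0.00014010
R(f) = -4 + f² - 55*f (R(f) = (f² - 55*f) - 4 = -4 + f² - 55*f)
√(R(54) + o) = √((-4 + 54² - 55*54) + 1/7138) = √((-4 + 2916 - 2970) + 1/7138) = √(-58 + 1/7138) = √(-414003/7138) = I*√2955153414/7138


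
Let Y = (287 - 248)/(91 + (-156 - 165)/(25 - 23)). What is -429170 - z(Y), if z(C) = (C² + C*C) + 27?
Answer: -8292527405/19321 ≈ -4.2920e+5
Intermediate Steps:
Y = -78/139 (Y = 39/(91 - 321/2) = 39/(-139/2) = 39*(-2/139) = -78/139 ≈ -0.56115)
z(C) = 27 + 2*C² (z(C) = (C² + C²) + 27 = 2*C² + 27 = 27 + 2*C²)
-429170 - z(Y) = -429170 - (27 + 2*(-78/139)²) = -429170 - (27 + 2*(6084/19321)) = -429170 - (27 + 12168/19321) = -429170 - 1*533835/19321 = -429170 - 533835/19321 = -8292527405/19321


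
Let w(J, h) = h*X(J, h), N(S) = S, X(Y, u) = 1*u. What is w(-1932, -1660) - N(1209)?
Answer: 2754391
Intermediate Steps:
X(Y, u) = u
w(J, h) = h² (w(J, h) = h*h = h²)
w(-1932, -1660) - N(1209) = (-1660)² - 1*1209 = 2755600 - 1209 = 2754391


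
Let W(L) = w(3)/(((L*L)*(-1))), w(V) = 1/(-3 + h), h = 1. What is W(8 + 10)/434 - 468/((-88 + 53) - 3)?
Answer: 65808307/5343408 ≈ 12.316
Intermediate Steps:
w(V) = -1/2 (w(V) = 1/(-3 + 1) = 1/(-2) = -1/2)
W(L) = 1/(2*L**2) (W(L) = -(-1/L**2)/2 = -(-1)/(2*L**2) = 1/(2*L**2))
W(8 + 10)/434 - 468/((-88 + 53) - 3) = (1/(2*(8 + 10)**2))/434 - 468/((-88 + 53) - 3) = ((1/2)/18**2)*(1/434) - 468/(-35 - 3) = ((1/2)*(1/324))*(1/434) - 468/(-38) = (1/648)*(1/434) - 468*(-1/38) = 1/281232 + 234/19 = 65808307/5343408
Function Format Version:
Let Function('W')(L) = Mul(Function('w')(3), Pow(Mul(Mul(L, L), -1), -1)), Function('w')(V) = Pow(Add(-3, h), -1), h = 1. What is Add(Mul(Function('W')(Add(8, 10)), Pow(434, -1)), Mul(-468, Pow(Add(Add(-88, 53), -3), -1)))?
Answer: Rational(65808307, 5343408) ≈ 12.316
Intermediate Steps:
Function('w')(V) = Rational(-1, 2) (Function('w')(V) = Pow(Add(-3, 1), -1) = Pow(-2, -1) = Rational(-1, 2))
Function('W')(L) = Mul(Rational(1, 2), Pow(L, -2)) (Function('W')(L) = Mul(Rational(-1, 2), Pow(Mul(Mul(L, L), -1), -1)) = Mul(Rational(-1, 2), Pow(Mul(Pow(L, 2), -1), -1)) = Mul(Rational(-1, 2), Pow(Mul(-1, Pow(L, 2)), -1)) = Mul(Rational(-1, 2), Mul(-1, Pow(L, -2))) = Mul(Rational(1, 2), Pow(L, -2)))
Add(Mul(Function('W')(Add(8, 10)), Pow(434, -1)), Mul(-468, Pow(Add(Add(-88, 53), -3), -1))) = Add(Mul(Mul(Rational(1, 2), Pow(Add(8, 10), -2)), Pow(434, -1)), Mul(-468, Pow(Add(Add(-88, 53), -3), -1))) = Add(Mul(Mul(Rational(1, 2), Pow(18, -2)), Rational(1, 434)), Mul(-468, Pow(Add(-35, -3), -1))) = Add(Mul(Mul(Rational(1, 2), Rational(1, 324)), Rational(1, 434)), Mul(-468, Pow(-38, -1))) = Add(Mul(Rational(1, 648), Rational(1, 434)), Mul(-468, Rational(-1, 38))) = Add(Rational(1, 281232), Rational(234, 19)) = Rational(65808307, 5343408)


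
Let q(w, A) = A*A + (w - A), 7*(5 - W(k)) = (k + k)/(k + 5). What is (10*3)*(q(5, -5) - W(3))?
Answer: 12645/14 ≈ 903.21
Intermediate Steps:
W(k) = 5 - 2*k/(7*(5 + k)) (W(k) = 5 - (k + k)/(7*(k + 5)) = 5 - 2*k/(7*(5 + k)))
q(w, A) = w + A² - A (q(w, A) = A² + (w - A) = w + A² - A)
(10*3)*(q(5, -5) - W(3)) = (10*3)*((5 + (-5)² - 1*(-5)) - (175 + 33*3)/(7*(5 + 3))) = 30*((5 + 25 + 5) - (175 + 99)/(7*8)) = 30*(35 - 274/(7*8)) = 30*(35 - 1*137/28) = 30*(35 - 137/28) = 30*(843/28) = 12645/14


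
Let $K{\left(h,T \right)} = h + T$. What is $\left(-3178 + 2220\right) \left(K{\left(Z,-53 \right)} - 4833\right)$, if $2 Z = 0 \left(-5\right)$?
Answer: $4680788$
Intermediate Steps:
$Z = 0$ ($Z = \frac{0 \left(-5\right)}{2} = \frac{1}{2} \cdot 0 = 0$)
$K{\left(h,T \right)} = T + h$
$\left(-3178 + 2220\right) \left(K{\left(Z,-53 \right)} - 4833\right) = \left(-3178 + 2220\right) \left(\left(-53 + 0\right) - 4833\right) = - 958 \left(-53 - 4833\right) = \left(-958\right) \left(-4886\right) = 4680788$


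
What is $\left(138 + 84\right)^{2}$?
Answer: $49284$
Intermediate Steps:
$\left(138 + 84\right)^{2} = 222^{2} = 49284$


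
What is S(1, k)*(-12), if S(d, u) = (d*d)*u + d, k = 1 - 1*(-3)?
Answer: -60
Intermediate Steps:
k = 4 (k = 1 + 3 = 4)
S(d, u) = d + u*d² (S(d, u) = d²*u + d = u*d² + d = d + u*d²)
S(1, k)*(-12) = (1*(1 + 1*4))*(-12) = (1*(1 + 4))*(-12) = (1*5)*(-12) = 5*(-12) = -60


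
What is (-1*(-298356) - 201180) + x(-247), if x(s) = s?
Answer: 96929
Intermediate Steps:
(-1*(-298356) - 201180) + x(-247) = (-1*(-298356) - 201180) - 247 = (298356 - 201180) - 247 = 97176 - 247 = 96929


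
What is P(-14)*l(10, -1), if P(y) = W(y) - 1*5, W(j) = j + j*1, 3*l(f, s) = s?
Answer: 11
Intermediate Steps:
l(f, s) = s/3
W(j) = 2*j (W(j) = j + j = 2*j)
P(y) = -5 + 2*y (P(y) = 2*y - 1*5 = 2*y - 5 = -5 + 2*y)
P(-14)*l(10, -1) = (-5 + 2*(-14))*((⅓)*(-1)) = (-5 - 28)*(-⅓) = -33*(-⅓) = 11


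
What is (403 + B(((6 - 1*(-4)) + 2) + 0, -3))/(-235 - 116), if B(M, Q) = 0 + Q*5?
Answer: -388/351 ≈ -1.1054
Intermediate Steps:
B(M, Q) = 5*Q (B(M, Q) = 0 + 5*Q = 5*Q)
(403 + B(((6 - 1*(-4)) + 2) + 0, -3))/(-235 - 116) = (403 + 5*(-3))/(-235 - 116) = (403 - 15)/(-351) = 388*(-1/351) = -388/351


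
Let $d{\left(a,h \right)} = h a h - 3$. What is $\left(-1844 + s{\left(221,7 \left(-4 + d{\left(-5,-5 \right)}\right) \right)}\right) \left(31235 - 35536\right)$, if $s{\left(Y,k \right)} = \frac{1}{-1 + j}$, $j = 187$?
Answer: $\frac{1475169883}{186} \approx 7.931 \cdot 10^{6}$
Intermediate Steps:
$d{\left(a,h \right)} = -3 + a h^{2}$ ($d{\left(a,h \right)} = a h h - 3 = a h^{2} - 3 = -3 + a h^{2}$)
$s{\left(Y,k \right)} = \frac{1}{186}$ ($s{\left(Y,k \right)} = \frac{1}{-1 + 187} = \frac{1}{186}$)
$\left(-1844 + s{\left(221,7 \left(-4 + d{\left(-5,-5 \right)}\right) \right)}\right) \left(31235 - 35536\right) = \left(-1844 + \frac{1}{186}\right) \left(31235 - 35536\right) = \left(- \frac{342983}{186}\right) \left(-4301\right) = \frac{1475169883}{186}$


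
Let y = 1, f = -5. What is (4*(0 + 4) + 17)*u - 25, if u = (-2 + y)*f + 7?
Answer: 371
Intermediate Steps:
u = 12 (u = (-2 + 1)*(-5) + 7 = -1*(-5) + 7 = 5 + 7 = 12)
(4*(0 + 4) + 17)*u - 25 = (4*(0 + 4) + 17)*12 - 25 = (4*4 + 17)*12 - 25 = (16 + 17)*12 - 25 = 33*12 - 25 = 396 - 25 = 371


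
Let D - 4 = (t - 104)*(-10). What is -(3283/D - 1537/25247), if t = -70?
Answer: -80205373/44030768 ≈ -1.8216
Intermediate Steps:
D = 1744 (D = 4 + (-70 - 104)*(-10) = 4 - 174*(-10) = 4 + 1740 = 1744)
-(3283/D - 1537/25247) = -(3283/1744 - 1537/25247) = -1*80205373/44030768 = -80205373/44030768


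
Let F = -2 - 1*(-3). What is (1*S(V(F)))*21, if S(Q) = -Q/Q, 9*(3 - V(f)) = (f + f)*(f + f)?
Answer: -21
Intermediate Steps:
F = 1 (F = -2 + 3 = 1)
V(f) = 3 - 4*f²/9 (V(f) = 3 - (f + f)*(f + f)/9 = 3 - 2*f*2*f/9 = 3 - 4*f²/9)
S(Q) = -1 (S(Q) = -1*1 = -1)
(1*S(V(F)))*21 = (1*(-1))*21 = -1*21 = -21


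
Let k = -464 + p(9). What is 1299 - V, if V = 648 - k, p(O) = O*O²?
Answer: 916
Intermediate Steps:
p(O) = O³
k = 265 (k = -464 + 9³ = -464 + 729 = 265)
V = 383 (V = 648 - 1*265 = 648 - 265 = 383)
1299 - V = 1299 - 1*383 = 1299 - 383 = 916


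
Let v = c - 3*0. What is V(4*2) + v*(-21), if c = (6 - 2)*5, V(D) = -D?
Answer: -428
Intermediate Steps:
c = 20 (c = 4*5 = 20)
v = 20 (v = 20 - 3*0 = 20 + 0 = 20)
V(4*2) + v*(-21) = -4*2 + 20*(-21) = -1*8 - 420 = -8 - 420 = -428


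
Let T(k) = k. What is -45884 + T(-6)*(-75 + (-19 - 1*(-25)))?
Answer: -45470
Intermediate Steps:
-45884 + T(-6)*(-75 + (-19 - 1*(-25))) = -45884 - 6*(-75 + (-19 - 1*(-25))) = -45884 - 6*(-75 + (-19 + 25)) = -45884 - 6*(-75 + 6) = -45884 - 6*(-69) = -45884 + 414 = -45470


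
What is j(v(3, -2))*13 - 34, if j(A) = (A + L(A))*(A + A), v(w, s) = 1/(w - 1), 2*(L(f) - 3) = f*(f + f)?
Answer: 59/4 ≈ 14.750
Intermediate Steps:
L(f) = 3 + f² (L(f) = 3 + (f*(f + f))/2 = 3 + (f*(2*f))/2 = 3 + (2*f²)/2 = 3 + f²)
v(w, s) = 1/(-1 + w)
j(A) = 2*A*(3 + A + A²) (j(A) = (A + (3 + A²))*(A + A) = (3 + A + A²)*(2*A) = 2*A*(3 + A + A²))
j(v(3, -2))*13 - 34 = (2*(3 + 1/(-1 + 3) + (1/(-1 + 3))²)/(-1 + 3))*13 - 34 = (2*(3 + 1/2 + (1/2)²)/2)*13 - 34 = (2*(½)*(3 + ½ + (½)²))*13 - 34 = (2*(½)*(3 + ½ + ¼))*13 - 34 = (2*(½)*(15/4))*13 - 34 = (15/4)*13 - 34 = 195/4 - 34 = 59/4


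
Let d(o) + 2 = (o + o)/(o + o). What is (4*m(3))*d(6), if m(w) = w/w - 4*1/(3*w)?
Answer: -20/9 ≈ -2.2222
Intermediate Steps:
m(w) = 1 - 4/(3*w) (m(w) = 1 - 4*1/(3*w) = 1 - 4/(3*w))
d(o) = -1 (d(o) = -2 + (o + o)/(o + o) = -2 + (2*o)/((2*o)) = -2 + (2*o)*(1/(2*o)) = -2 + 1 = -1)
(4*m(3))*d(6) = (4*((-4/3 + 3)/3))*(-1) = (4*((⅓)*(5/3)))*(-1) = (4*(5/9))*(-1) = (20/9)*(-1) = -20/9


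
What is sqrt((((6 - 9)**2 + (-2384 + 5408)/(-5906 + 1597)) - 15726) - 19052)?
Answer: 7*I*sqrt(13175219945)/4309 ≈ 186.47*I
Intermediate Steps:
sqrt((((6 - 9)**2 + (-2384 + 5408)/(-5906 + 1597)) - 15726) - 19052) = sqrt((((-3)**2 + 3024/(-4309)) - 15726) - 19052) = sqrt(((9 + 3024*(-1/4309)) - 15726) - 19052) = sqrt(((9 - 3024/4309) - 15726) - 19052) = sqrt((35757/4309 - 15726) - 19052) = sqrt(-67727577/4309 - 19052) = sqrt(-149822645/4309) = 7*I*sqrt(13175219945)/4309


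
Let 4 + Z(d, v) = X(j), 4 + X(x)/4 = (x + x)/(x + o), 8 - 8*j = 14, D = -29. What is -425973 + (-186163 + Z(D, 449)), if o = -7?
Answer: -18976812/31 ≈ -6.1216e+5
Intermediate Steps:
j = -¾ (j = 1 - ⅛*14 = 1 - 7/4 = -¾ ≈ -0.75000)
X(x) = -16 + 8*x/(-7 + x) (X(x) = -16 + 4*((x + x)/(x - 7)) = -16 + 4*((2*x)/(-7 + x)) = -16 + 4*(2*x/(-7 + x)) = -16 + 8*x/(-7 + x))
Z(d, v) = -596/31 (Z(d, v) = -4 + 8*(14 - 1*(-¾))/(-7 - ¾) = -4 + 8*(14 + ¾)/(-31/4) = -4 + 8*(-4/31)*(59/4) = -4 - 472/31 = -596/31)
-425973 + (-186163 + Z(D, 449)) = -425973 + (-186163 - 596/31) = -425973 - 5771649/31 = -18976812/31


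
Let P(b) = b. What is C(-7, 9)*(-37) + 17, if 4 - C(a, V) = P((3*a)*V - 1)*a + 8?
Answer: 49375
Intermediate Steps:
C(a, V) = -4 - a*(-1 + 3*V*a) (C(a, V) = 4 - (((3*a)*V - 1)*a + 8) = 4 - ((3*V*a - 1)*a + 8) = 4 - ((-1 + 3*V*a)*a + 8) = 4 - (a*(-1 + 3*V*a) + 8) = 4 - (8 + a*(-1 + 3*V*a)) = 4 + (-8 - a*(-1 + 3*V*a)) = -4 - a*(-1 + 3*V*a))
C(-7, 9)*(-37) + 17 = (-4 - 7 - 3*9*(-7)**2)*(-37) + 17 = (-4 - 7 - 3*9*49)*(-37) + 17 = (-4 - 7 - 1323)*(-37) + 17 = -1334*(-37) + 17 = 49358 + 17 = 49375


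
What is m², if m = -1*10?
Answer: 100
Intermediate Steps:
m = -10
m² = (-10)² = 100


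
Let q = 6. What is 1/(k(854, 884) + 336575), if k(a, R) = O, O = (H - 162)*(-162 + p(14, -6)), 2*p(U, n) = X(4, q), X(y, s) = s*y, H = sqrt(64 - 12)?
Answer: 2887/1041836765 + 12*sqrt(13)/5209183825 ≈ 2.7794e-6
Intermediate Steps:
H = 2*sqrt(13) (H = sqrt(52) = 2*sqrt(13) ≈ 7.2111)
p(U, n) = 12 (p(U, n) = (6*4)/2 = (1/2)*24 = 12)
O = 24300 - 300*sqrt(13) (O = (2*sqrt(13) - 162)*(-162 + 12) = (-162 + 2*sqrt(13))*(-150) = 24300 - 300*sqrt(13) ≈ 23218.)
k(a, R) = 24300 - 300*sqrt(13)
1/(k(854, 884) + 336575) = 1/((24300 - 300*sqrt(13)) + 336575) = 1/(360875 - 300*sqrt(13))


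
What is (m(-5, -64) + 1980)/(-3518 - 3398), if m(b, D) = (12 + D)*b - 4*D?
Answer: -48/133 ≈ -0.36090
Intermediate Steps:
m(b, D) = -4*D + b*(12 + D) (m(b, D) = b*(12 + D) - 4*D = -4*D + b*(12 + D))
(m(-5, -64) + 1980)/(-3518 - 3398) = ((-4*(-64) + 12*(-5) - 64*(-5)) + 1980)/(-3518 - 3398) = ((256 - 60 + 320) + 1980)/(-6916) = (516 + 1980)*(-1/6916) = 2496*(-1/6916) = -48/133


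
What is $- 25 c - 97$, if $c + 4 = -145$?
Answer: $3628$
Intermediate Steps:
$c = -149$ ($c = -4 - 145 = -149$)
$- 25 c - 97 = \left(-25\right) \left(-149\right) - 97 = 3725 - 97 = 3628$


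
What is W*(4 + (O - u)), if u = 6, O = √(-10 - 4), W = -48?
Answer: 96 - 48*I*√14 ≈ 96.0 - 179.6*I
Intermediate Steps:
O = I*√14 (O = √(-14) = I*√14 ≈ 3.7417*I)
W*(4 + (O - u)) = -48*(4 + (I*√14 - 1*6)) = -48*(4 + (I*√14 - 6)) = -48*(4 + (-6 + I*√14)) = -48*(-2 + I*√14) = 96 - 48*I*√14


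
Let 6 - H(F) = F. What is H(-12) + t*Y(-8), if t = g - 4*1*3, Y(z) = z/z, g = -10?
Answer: -4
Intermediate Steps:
H(F) = 6 - F
Y(z) = 1
t = -22 (t = -10 - 4*1*3 = -10 - 4*3 = -10 - 1*12 = -10 - 12 = -22)
H(-12) + t*Y(-8) = (6 - 1*(-12)) - 22*1 = (6 + 12) - 22 = 18 - 22 = -4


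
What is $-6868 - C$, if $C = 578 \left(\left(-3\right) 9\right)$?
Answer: $8738$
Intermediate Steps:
$C = -15606$ ($C = 578 \left(-27\right) = -15606$)
$-6868 - C = -6868 - -15606 = -6868 + 15606 = 8738$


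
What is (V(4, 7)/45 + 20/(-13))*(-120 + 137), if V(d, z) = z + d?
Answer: -12869/585 ≈ -21.998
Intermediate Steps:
V(d, z) = d + z
(V(4, 7)/45 + 20/(-13))*(-120 + 137) = ((4 + 7)/45 + 20/(-13))*(-120 + 137) = (11*(1/45) + 20*(-1/13))*17 = (11/45 - 20/13)*17 = -757/585*17 = -12869/585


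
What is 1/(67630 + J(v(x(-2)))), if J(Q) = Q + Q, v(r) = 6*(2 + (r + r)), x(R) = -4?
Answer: 1/67558 ≈ 1.4802e-5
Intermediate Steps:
v(r) = 12 + 12*r (v(r) = 6*(2 + 2*r) = 12 + 12*r)
J(Q) = 2*Q
1/(67630 + J(v(x(-2)))) = 1/(67630 + 2*(12 + 12*(-4))) = 1/(67630 + 2*(12 - 48)) = 1/(67630 + 2*(-36)) = 1/(67630 - 72) = 1/67558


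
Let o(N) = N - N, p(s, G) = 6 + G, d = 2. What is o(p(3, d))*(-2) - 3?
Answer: -3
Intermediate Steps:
o(N) = 0
o(p(3, d))*(-2) - 3 = 0*(-2) - 3 = 0 - 3 = -3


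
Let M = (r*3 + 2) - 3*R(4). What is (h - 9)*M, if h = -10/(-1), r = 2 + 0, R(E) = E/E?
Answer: 5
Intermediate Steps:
R(E) = 1
r = 2
h = 10 (h = -10*(-1) = 10)
M = 5 (M = (2*3 + 2) - 3*1 = (6 + 2) - 3 = 8 - 3 = 5)
(h - 9)*M = (10 - 9)*5 = 1*5 = 5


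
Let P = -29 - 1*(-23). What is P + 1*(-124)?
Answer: -130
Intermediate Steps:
P = -6 (P = -29 + 23 = -6)
P + 1*(-124) = -6 + 1*(-124) = -6 - 124 = -130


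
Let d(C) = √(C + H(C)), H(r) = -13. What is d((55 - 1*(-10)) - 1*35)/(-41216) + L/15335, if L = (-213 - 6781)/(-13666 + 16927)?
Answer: -6994/50007435 - √17/41216 ≈ -0.00023990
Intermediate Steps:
d(C) = √(-13 + C) (d(C) = √(C - 13) = √(-13 + C))
L = -6994/3261 ≈ -2.1447
d((55 - 1*(-10)) - 1*35)/(-41216) + L/15335 = √(-13 + ((55 - 1*(-10)) - 1*35))/(-41216) - 6994/3261/15335 = √(-13 + ((55 + 10) - 35))*(-1/41216) - 6994/3261*1/15335 = √(-13 + (65 - 35))*(-1/41216) - 6994/50007435 = √(-13 + 30)*(-1/41216) - 6994/50007435 = √17*(-1/41216) - 6994/50007435 = -√17/41216 - 6994/50007435 = -6994/50007435 - √17/41216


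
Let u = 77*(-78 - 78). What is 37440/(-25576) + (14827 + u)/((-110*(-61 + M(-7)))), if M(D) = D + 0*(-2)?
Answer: -5201369/4782712 ≈ -1.0875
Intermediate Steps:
M(D) = D (M(D) = D + 0 = D)
u = -12012 (u = 77*(-156) = -12012)
37440/(-25576) + (14827 + u)/((-110*(-61 + M(-7)))) = 37440/(-25576) + (14827 - 12012)/((-110*(-61 - 7))) = 37440*(-1/25576) + 2815/((-110*(-68))) = -4680/3197 + 2815/7480 = -4680/3197 + 2815*(1/7480) = -4680/3197 + 563/1496 = -5201369/4782712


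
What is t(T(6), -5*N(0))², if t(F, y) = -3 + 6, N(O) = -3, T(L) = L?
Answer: 9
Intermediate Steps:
t(F, y) = 3
t(T(6), -5*N(0))² = 3² = 9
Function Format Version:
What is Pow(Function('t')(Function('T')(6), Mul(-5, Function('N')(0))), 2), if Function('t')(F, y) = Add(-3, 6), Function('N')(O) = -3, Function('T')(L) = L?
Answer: 9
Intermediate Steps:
Function('t')(F, y) = 3
Pow(Function('t')(Function('T')(6), Mul(-5, Function('N')(0))), 2) = Pow(3, 2) = 9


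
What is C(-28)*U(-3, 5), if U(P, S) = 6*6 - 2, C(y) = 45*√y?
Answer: 3060*I*√7 ≈ 8096.0*I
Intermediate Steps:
U(P, S) = 34 (U(P, S) = 36 - 2 = 34)
C(-28)*U(-3, 5) = (45*√(-28))*34 = (45*(2*I*√7))*34 = (90*I*√7)*34 = 3060*I*√7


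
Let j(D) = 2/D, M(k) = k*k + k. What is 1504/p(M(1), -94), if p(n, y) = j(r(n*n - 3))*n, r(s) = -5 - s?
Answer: -2256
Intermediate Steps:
M(k) = k + k² (M(k) = k² + k = k + k²)
p(n, y) = 2*n/(-2 - n²) (p(n, y) = (2/(-5 - (n*n - 3)))*n = (2/(-5 - (n² - 3)))*n = (2/(-5 - (-3 + n²)))*n = (2/(-5 + (3 - n²)))*n = (2/(-2 - n²))*n = 2*n/(-2 - n²))
1504/p(M(1), -94) = 1504/((-2*1*(1 + 1)/(2 + (1*(1 + 1))²))) = 1504/((-2*1*2/(2 + (1*2)²))) = 1504/((-2*2/(2 + 2²))) = 1504/((-2*2/(2 + 4))) = 1504/((-2*2/6)) = 1504/((-2*2*⅙)) = 1504/(-⅔) = 1504*(-3/2) = -2256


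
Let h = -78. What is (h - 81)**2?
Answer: 25281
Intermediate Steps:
(h - 81)**2 = (-78 - 81)**2 = (-159)**2 = 25281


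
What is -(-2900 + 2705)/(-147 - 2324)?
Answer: -195/2471 ≈ -0.078915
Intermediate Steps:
-(-2900 + 2705)/(-147 - 2324) = -(-195)/(-2471) = -(-195)*(-1)/2471 = -1*195/2471 = -195/2471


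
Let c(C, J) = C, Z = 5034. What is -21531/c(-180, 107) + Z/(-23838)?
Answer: 28463881/238380 ≈ 119.41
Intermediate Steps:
-21531/c(-180, 107) + Z/(-23838) = -21531/(-180) + 5034/(-23838) = -21531*(-1/180) + 5034*(-1/23838) = 7177/60 - 839/3973 = 28463881/238380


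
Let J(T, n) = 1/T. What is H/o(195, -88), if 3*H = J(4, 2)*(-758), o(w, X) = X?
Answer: 379/528 ≈ 0.71780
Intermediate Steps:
H = -379/6 (H = (-758/4)/3 = ((¼)*(-758))/3 = (⅓)*(-379/2) = -379/6 ≈ -63.167)
H/o(195, -88) = -379/6/(-88) = -379/6*(-1/88) = 379/528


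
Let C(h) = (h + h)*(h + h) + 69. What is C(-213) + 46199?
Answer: 227744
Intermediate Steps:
C(h) = 69 + 4*h**2 (C(h) = (2*h)*(2*h) + 69 = 4*h**2 + 69 = 69 + 4*h**2)
C(-213) + 46199 = (69 + 4*(-213)**2) + 46199 = (69 + 4*45369) + 46199 = (69 + 181476) + 46199 = 181545 + 46199 = 227744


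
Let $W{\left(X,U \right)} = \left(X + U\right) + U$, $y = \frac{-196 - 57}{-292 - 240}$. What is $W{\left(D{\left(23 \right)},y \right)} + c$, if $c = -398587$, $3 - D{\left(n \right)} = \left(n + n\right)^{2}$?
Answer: $- \frac{106585947}{266} \approx -4.007 \cdot 10^{5}$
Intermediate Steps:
$D{\left(n \right)} = 3 - 4 n^{2}$ ($D{\left(n \right)} = 3 - \left(n + n\right)^{2} = 3 - \left(2 n\right)^{2} = 3 - 4 n^{2}$)
$y = \frac{253}{532}$ ($y = - \frac{253}{-532} = \left(-253\right) \left(- \frac{1}{532}\right) = \frac{253}{532} \approx 0.47556$)
$W{\left(X,U \right)} = X + 2 U$ ($W{\left(X,U \right)} = \left(U + X\right) + U = X + 2 U$)
$W{\left(D{\left(23 \right)},y \right)} + c = \left(\left(3 - 4 \cdot 23^{2}\right) + 2 \cdot \frac{253}{532}\right) - 398587 = \left(\left(3 - 2116\right) + \frac{253}{266}\right) - 398587 = \left(-2113 + \frac{253}{266}\right) - 398587 = - \frac{561805}{266} - 398587 = - \frac{106585947}{266}$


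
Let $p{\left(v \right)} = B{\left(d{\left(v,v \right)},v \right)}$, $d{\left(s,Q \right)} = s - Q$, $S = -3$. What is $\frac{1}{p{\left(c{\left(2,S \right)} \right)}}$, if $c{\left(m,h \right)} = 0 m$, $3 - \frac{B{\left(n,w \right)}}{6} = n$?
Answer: $\frac{1}{18} \approx 0.055556$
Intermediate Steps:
$B{\left(n,w \right)} = 18 - 6 n$
$c{\left(m,h \right)} = 0$
$p{\left(v \right)} = 18$ ($p{\left(v \right)} = 18 - 6 \left(v - v\right) = 18 - 0 = 18 + 0 = 18$)
$\frac{1}{p{\left(c{\left(2,S \right)} \right)}} = \frac{1}{18}$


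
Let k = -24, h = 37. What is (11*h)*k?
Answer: -9768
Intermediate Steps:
(11*h)*k = (11*37)*(-24) = 407*(-24) = -9768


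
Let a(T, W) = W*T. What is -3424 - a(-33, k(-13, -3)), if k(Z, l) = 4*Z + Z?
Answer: -5569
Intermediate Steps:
k(Z, l) = 5*Z
a(T, W) = T*W
-3424 - a(-33, k(-13, -3)) = -3424 - (-33)*5*(-13) = -3424 - (-33)*(-65) = -3424 - 1*2145 = -3424 - 2145 = -5569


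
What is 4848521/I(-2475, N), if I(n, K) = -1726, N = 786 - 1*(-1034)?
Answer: -4848521/1726 ≈ -2809.1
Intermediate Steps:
N = 1820 (N = 786 + 1034 = 1820)
4848521/I(-2475, N) = 4848521/(-1726) = 4848521*(-1/1726) = -4848521/1726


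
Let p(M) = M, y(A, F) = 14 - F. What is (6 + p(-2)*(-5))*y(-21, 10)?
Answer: 64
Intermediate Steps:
(6 + p(-2)*(-5))*y(-21, 10) = (6 - 2*(-5))*(14 - 1*10) = (6 + 10)*(14 - 10) = 16*4 = 64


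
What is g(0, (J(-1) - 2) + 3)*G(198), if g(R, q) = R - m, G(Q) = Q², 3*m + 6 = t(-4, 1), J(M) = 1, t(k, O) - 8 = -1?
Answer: -13068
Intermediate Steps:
t(k, O) = 7 (t(k, O) = 8 - 1 = 7)
m = ⅓ (m = -2 + (⅓)*7 = -2 + 7/3 = ⅓ ≈ 0.33333)
g(R, q) = -⅓ + R (g(R, q) = R - 1*⅓ = R - ⅓ = -⅓ + R)
g(0, (J(-1) - 2) + 3)*G(198) = (-⅓ + 0)*198² = -⅓*39204 = -13068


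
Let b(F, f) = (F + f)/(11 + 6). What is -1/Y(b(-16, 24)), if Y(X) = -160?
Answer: 1/160 ≈ 0.0062500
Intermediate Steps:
b(F, f) = F/17 + f/17 (b(F, f) = (F + f)/17 = (F + f)*(1/17) = F/17 + f/17)
-1/Y(b(-16, 24)) = -1/(-160) = -1*(-1/160) = 1/160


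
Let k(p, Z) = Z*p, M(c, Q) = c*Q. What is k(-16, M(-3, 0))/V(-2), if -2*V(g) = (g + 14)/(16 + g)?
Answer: 0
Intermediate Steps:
M(c, Q) = Q*c
V(g) = -(14 + g)/(2*(16 + g)) (V(g) = -(g + 14)/(2*(16 + g)) = -(14 + g)/(2*(16 + g)))
k(-16, M(-3, 0))/V(-2) = ((0*(-3))*(-16))/(((-14 - 1*(-2))/(2*(16 - 2)))) = (0*(-16))/(((1/2)*(-14 + 2)/14)) = 0/(((1/2)*(1/14)*(-12))) = 0/(-3/7) = 0*(-7/3) = 0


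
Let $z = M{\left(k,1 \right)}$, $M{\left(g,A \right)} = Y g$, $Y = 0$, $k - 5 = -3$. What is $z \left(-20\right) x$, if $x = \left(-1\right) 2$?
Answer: $0$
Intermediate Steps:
$k = 2$ ($k = 5 - 3 = 2$)
$M{\left(g,A \right)} = 0$ ($M{\left(g,A \right)} = 0 g = 0$)
$z = 0$
$x = -2$
$z \left(-20\right) x = 0 \left(-20\right) \left(-2\right) = 0 \left(-2\right) = 0$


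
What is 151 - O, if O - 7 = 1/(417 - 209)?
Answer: 29951/208 ≈ 144.00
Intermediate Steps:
O = 1457/208 (O = 7 + 1/(417 - 209) = 7 + 1/208 = 1457/208 ≈ 7.0048)
151 - O = 151 - 1*1457/208 = 151 - 1457/208 = 29951/208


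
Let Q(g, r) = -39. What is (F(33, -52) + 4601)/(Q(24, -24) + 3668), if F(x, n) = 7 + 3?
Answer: 4611/3629 ≈ 1.2706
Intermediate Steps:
F(x, n) = 10
(F(33, -52) + 4601)/(Q(24, -24) + 3668) = (10 + 4601)/(-39 + 3668) = 4611/3629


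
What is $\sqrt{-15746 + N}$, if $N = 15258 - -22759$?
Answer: $\sqrt{22271} \approx 149.23$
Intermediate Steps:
$N = 38017$ ($N = 15258 + 22759 = 38017$)
$\sqrt{-15746 + N} = \sqrt{-15746 + 38017} = \sqrt{22271}$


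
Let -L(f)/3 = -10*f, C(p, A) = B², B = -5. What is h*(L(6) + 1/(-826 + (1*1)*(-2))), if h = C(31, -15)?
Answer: 3725975/828 ≈ 4500.0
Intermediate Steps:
C(p, A) = 25 (C(p, A) = (-5)² = 25)
h = 25
L(f) = 30*f (L(f) = -(-30)*f = 30*f)
h*(L(6) + 1/(-826 + (1*1)*(-2))) = 25*(30*6 + 1/(-826 + (1*1)*(-2))) = 25*(180 + 1/(-826 + 1*(-2))) = 25*(180 + 1/(-826 - 2)) = 25*(180 + 1/(-828)) = 25*(180 - 1/828) = 25*(149039/828) = 3725975/828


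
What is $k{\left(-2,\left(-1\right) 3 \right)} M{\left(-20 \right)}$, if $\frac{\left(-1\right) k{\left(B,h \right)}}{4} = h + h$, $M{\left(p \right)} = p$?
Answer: $-480$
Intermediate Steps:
$k{\left(B,h \right)} = - 8 h$ ($k{\left(B,h \right)} = - 4 \left(h + h\right) = - 4 \cdot 2 h = - 8 h$)
$k{\left(-2,\left(-1\right) 3 \right)} M{\left(-20 \right)} = - 8 \left(\left(-1\right) 3\right) \left(-20\right) = \left(-8\right) \left(-3\right) \left(-20\right) = 24 \left(-20\right) = -480$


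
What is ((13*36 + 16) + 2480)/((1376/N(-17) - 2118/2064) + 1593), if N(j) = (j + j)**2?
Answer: 22666848/12183539 ≈ 1.8604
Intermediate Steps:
N(j) = 4*j**2 (N(j) = (2*j)**2 = 4*j**2)
((13*36 + 16) + 2480)/((1376/N(-17) - 2118/2064) + 1593) = ((13*36 + 16) + 2480)/((1376/((4*(-17)**2)) - 2118/2064) + 1593) = ((468 + 16) + 2480)/((1376/((4*289)) - 2118*1/2064) + 1593) = (484 + 2480)/((1376/1156 - 353/344) + 1593) = 2964/((1376*(1/1156) - 353/344) + 1593) = 2964/((344/289 - 353/344) + 1593) = 2964/(16319/99416 + 1593) = 2964/(158386007/99416) = 2964*(99416/158386007) = 22666848/12183539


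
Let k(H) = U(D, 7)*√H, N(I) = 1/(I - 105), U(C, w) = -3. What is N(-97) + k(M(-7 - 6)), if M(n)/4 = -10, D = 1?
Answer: -1/202 - 6*I*√10 ≈ -0.0049505 - 18.974*I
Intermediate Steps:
M(n) = -40 (M(n) = 4*(-10) = -40)
N(I) = 1/(-105 + I)
k(H) = -3*√H
N(-97) + k(M(-7 - 6)) = 1/(-105 - 97) - 6*I*√10 = 1/(-202) - 6*I*√10 = -1/202 - 6*I*√10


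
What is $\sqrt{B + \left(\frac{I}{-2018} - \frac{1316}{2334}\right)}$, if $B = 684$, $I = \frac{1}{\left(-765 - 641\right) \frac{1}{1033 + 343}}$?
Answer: $\frac{\sqrt{468309487955754126342}}{827784609} \approx 26.143$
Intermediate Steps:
$I = - \frac{688}{703}$ ($I = \frac{1}{\left(-1406\right) \frac{1}{1376}} = \frac{1}{- \frac{703}{688}} = - \frac{688}{703} \approx -0.97866$)
$\sqrt{B + \left(\frac{I}{-2018} - \frac{1316}{2334}\right)} = \sqrt{684 - \left(- \frac{344}{709327} + \frac{658}{1167}\right)} = \sqrt{684 - \frac{466335718}{827784609}} = \sqrt{\frac{565738336838}{827784609}} = \frac{\sqrt{468309487955754126342}}{827784609}$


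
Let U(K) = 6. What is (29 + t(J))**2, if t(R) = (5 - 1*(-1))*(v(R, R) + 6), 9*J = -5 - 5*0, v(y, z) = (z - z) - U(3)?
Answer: 841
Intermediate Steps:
v(y, z) = -6 (v(y, z) = (z - z) - 1*6 = 0 - 6 = -6)
J = -5/9 (J = (-5 - 5*0)/9 = (-5 + 0)/9 = (1/9)*(-5) = -5/9 ≈ -0.55556)
t(R) = 0 (t(R) = (5 - 1*(-1))*(-6 + 6) = (5 + 1)*0 = 6*0 = 0)
(29 + t(J))**2 = (29 + 0)**2 = 29**2 = 841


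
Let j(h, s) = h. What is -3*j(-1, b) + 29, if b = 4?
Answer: 32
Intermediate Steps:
-3*j(-1, b) + 29 = -3*(-1) + 29 = 3 + 29 = 32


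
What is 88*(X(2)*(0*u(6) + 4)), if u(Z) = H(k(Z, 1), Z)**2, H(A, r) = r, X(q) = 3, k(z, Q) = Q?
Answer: 1056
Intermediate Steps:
u(Z) = Z**2
88*(X(2)*(0*u(6) + 4)) = 88*(3*(0*6**2 + 4)) = 88*(3*(0*36 + 4)) = 88*(3*(0 + 4)) = 88*(3*4) = 88*12 = 1056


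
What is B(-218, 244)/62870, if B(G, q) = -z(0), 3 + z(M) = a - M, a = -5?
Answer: 4/31435 ≈ 0.00012725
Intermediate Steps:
z(M) = -8 - M (z(M) = -3 + (-5 - M) = -8 - M)
B(G, q) = 8 (B(G, q) = -(-8 - 1*0) = -(-8 + 0) = -1*(-8) = 8)
B(-218, 244)/62870 = 8/62870 = 8*(1/62870) = 4/31435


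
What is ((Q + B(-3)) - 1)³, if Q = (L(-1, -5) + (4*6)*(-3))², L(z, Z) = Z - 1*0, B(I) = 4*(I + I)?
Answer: 205797003264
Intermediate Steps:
B(I) = 8*I (B(I) = 4*(2*I) = 8*I)
L(z, Z) = Z (L(z, Z) = Z + 0 = Z)
Q = 5929 (Q = (-5 + (4*6)*(-3))² = (-5 + 24*(-3))² = (-5 - 72)² = (-77)² = 5929)
((Q + B(-3)) - 1)³ = ((5929 + 8*(-3)) - 1)³ = ((5929 - 24) - 1)³ = (5905 - 1)³ = 5904³ = 205797003264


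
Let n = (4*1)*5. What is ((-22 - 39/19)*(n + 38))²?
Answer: 702568036/361 ≈ 1.9462e+6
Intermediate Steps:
n = 20 (n = 4*5 = 20)
((-22 - 39/19)*(n + 38))² = ((-22 - 39/19)*(20 + 38))² = ((-22 - 39*1/19)*58)² = ((-22 - 39/19)*58)² = (-457/19*58)² = (-26506/19)² = 702568036/361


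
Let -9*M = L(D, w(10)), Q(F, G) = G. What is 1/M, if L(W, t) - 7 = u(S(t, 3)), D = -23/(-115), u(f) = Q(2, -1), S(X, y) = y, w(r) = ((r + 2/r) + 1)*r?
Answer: -3/2 ≈ -1.5000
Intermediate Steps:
w(r) = r*(1 + r + 2/r) (w(r) = (1 + r + 2/r)*r = r*(1 + r + 2/r))
u(f) = -1
D = 1/5 (D = -23*(-1/115) = 1/5 ≈ 0.20000)
L(W, t) = 6 (L(W, t) = 7 - 1 = 6)
M = -2/3 (M = -1/9*6 = -2/3 ≈ -0.66667)
1/M = 1/(-2/3) = -3/2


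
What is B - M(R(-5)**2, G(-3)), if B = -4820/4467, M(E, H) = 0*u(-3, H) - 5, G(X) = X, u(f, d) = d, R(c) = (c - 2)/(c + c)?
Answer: 17515/4467 ≈ 3.9210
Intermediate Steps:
R(c) = (-2 + c)/(2*c) (R(c) = (-2 + c)/((2*c)) = (-2 + c)*(1/(2*c)) = (-2 + c)/(2*c))
M(E, H) = -5 (M(E, H) = 0*H - 5 = 0 - 5 = -5)
B = -4820/4467 (B = -4820*1/4467 = -4820/4467 ≈ -1.0790)
B - M(R(-5)**2, G(-3)) = -4820/4467 - 1*(-5) = -4820/4467 + 5 = 17515/4467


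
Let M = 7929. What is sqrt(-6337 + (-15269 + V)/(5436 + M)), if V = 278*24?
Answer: I*sqrt(13975929330)/1485 ≈ 79.609*I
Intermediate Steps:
V = 6672
sqrt(-6337 + (-15269 + V)/(5436 + M)) = sqrt(-6337 + (-15269 + 6672)/(5436 + 7929)) = sqrt(-6337 - 8597/13365) = sqrt(-84702602/13365) = I*sqrt(13975929330)/1485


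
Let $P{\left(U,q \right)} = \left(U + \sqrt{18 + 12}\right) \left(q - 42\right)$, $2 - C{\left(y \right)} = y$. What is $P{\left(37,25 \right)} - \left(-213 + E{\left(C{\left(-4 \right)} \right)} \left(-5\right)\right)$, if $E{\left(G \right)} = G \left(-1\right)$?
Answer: $-446 - 17 \sqrt{30} \approx -539.11$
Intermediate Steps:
$C{\left(y \right)} = 2 - y$
$E{\left(G \right)} = - G$
$P{\left(U,q \right)} = \left(-42 + q\right) \left(U + \sqrt{30}\right)$ ($P{\left(U,q \right)} = \left(U + \sqrt{30}\right) \left(-42 + q\right) = \left(-42 + q\right) \left(U + \sqrt{30}\right)$)
$P{\left(37,25 \right)} - \left(-213 + E{\left(C{\left(-4 \right)} \right)} \left(-5\right)\right) = \left(\left(-42\right) 37 - 42 \sqrt{30} + 37 \cdot 25 + 25 \sqrt{30}\right) - \left(-213 + - (2 - -4) \left(-5\right)\right) = \left(-1554 - 42 \sqrt{30} + 925 + 25 \sqrt{30}\right) - \left(-213 + - (2 + 4) \left(-5\right)\right) = \left(-629 - 17 \sqrt{30}\right) - \left(-213 + \left(-1\right) 6 \left(-5\right)\right) = \left(-629 - 17 \sqrt{30}\right) - \left(-213 - -30\right) = \left(-629 - 17 \sqrt{30}\right) - \left(-213 + 30\right) = \left(-629 - 17 \sqrt{30}\right) - -183 = \left(-629 - 17 \sqrt{30}\right) + 183 = -446 - 17 \sqrt{30}$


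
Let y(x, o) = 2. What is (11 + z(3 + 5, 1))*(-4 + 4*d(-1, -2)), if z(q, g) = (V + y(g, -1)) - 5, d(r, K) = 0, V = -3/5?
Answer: -148/5 ≈ -29.600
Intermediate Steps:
V = -⅗ (V = -3*⅕ = -⅗ ≈ -0.60000)
z(q, g) = -18/5 (z(q, g) = (-⅗ + 2) - 5 = 7/5 - 5 = -18/5)
(11 + z(3 + 5, 1))*(-4 + 4*d(-1, -2)) = (11 - 18/5)*(-4 + 4*0) = 37*(-4 + 0)/5 = (37/5)*(-4) = -148/5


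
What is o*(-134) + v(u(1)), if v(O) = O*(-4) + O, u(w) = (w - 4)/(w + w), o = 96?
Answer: -25719/2 ≈ -12860.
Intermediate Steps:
u(w) = (-4 + w)/(2*w) (u(w) = (-4 + w)/((2*w)) = (-4 + w)*(1/(2*w)) = (-4 + w)/(2*w))
v(O) = -3*O (v(O) = -4*O + O = -3*O)
o*(-134) + v(u(1)) = 96*(-134) - 3*(-4 + 1)/(2*1) = -12864 - 3*(-3)/2 = -12864 - 3*(-3/2) = -12864 + 9/2 = -25719/2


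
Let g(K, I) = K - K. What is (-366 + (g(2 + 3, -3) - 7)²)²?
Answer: 100489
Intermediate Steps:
g(K, I) = 0
(-366 + (g(2 + 3, -3) - 7)²)² = (-366 + (0 - 7)²)² = (-366 + (-7)²)² = (-366 + 49)² = (-317)² = 100489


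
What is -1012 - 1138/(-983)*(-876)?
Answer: -1991684/983 ≈ -2026.1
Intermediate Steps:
-1012 - 1138/(-983)*(-876) = -1012 - 1138*(-1/983)*(-876) = -1012 + (1138/983)*(-876) = -1012 - 996888/983 = -1991684/983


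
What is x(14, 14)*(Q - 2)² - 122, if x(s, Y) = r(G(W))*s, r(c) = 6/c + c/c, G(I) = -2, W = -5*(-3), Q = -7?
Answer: -2390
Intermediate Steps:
W = 15
r(c) = 1 + 6/c (r(c) = 6/c + 1 = 1 + 6/c)
x(s, Y) = -2*s (x(s, Y) = ((6 - 2)/(-2))*s = (-½*4)*s = -2*s)
x(14, 14)*(Q - 2)² - 122 = (-2*14)*(-7 - 2)² - 122 = -28*(-9)² - 122 = -28*81 - 122 = -2268 - 122 = -2390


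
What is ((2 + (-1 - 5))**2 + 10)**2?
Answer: 676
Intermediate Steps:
((2 + (-1 - 5))**2 + 10)**2 = ((2 - 6)**2 + 10)**2 = ((-4)**2 + 10)**2 = (16 + 10)**2 = 26**2 = 676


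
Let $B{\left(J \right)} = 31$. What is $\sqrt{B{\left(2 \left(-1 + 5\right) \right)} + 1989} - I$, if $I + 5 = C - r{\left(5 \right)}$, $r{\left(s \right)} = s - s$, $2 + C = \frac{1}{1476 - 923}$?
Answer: $\frac{3870}{553} + 2 \sqrt{505} \approx 51.943$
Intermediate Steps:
$C = - \frac{1105}{553}$ ($C = -2 + \frac{1}{1476 - 923} = -2 + \frac{1}{553} = - \frac{1105}{553} \approx -1.9982$)
$r{\left(s \right)} = 0$
$I = - \frac{3870}{553}$ ($I = -5 - \frac{1105}{553} = - \frac{3870}{553} \approx -6.9982$)
$\sqrt{B{\left(2 \left(-1 + 5\right) \right)} + 1989} - I = \sqrt{31 + 1989} - - \frac{3870}{553} = \sqrt{2020} + \frac{3870}{553} = 2 \sqrt{505} + \frac{3870}{553} = \frac{3870}{553} + 2 \sqrt{505}$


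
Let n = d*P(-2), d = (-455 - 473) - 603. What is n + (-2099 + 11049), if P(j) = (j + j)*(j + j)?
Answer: -15546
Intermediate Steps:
P(j) = 4*j**2 (P(j) = (2*j)*(2*j) = 4*j**2)
d = -1531 (d = -928 - 603 = -1531)
n = -24496 (n = -6124*(-2)**2 = -6124*4 = -1531*16 = -24496)
n + (-2099 + 11049) = -24496 + (-2099 + 11049) = -24496 + 8950 = -15546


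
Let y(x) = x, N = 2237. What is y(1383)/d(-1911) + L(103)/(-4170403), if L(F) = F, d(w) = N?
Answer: 5767436938/9329191511 ≈ 0.61821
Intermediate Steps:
d(w) = 2237
y(1383)/d(-1911) + L(103)/(-4170403) = 1383/2237 + 103/(-4170403) = 1383*(1/2237) + 103*(-1/4170403) = 1383/2237 - 103/4170403 = 5767436938/9329191511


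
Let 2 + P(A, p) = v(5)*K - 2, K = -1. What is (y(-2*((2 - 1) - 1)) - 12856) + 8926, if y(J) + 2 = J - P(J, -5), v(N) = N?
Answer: -3923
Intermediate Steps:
P(A, p) = -9 (P(A, p) = -2 + (5*(-1) - 2) = -2 + (-5 - 2) = -2 - 7 = -9)
y(J) = 7 + J (y(J) = -2 + (J - 1*(-9)) = -2 + (J + 9) = -2 + (9 + J) = 7 + J)
(y(-2*((2 - 1) - 1)) - 12856) + 8926 = ((7 - 2*((2 - 1) - 1)) - 12856) + 8926 = ((7 - 2*(1 - 1)) - 12856) + 8926 = ((7 - 2*0) - 12856) + 8926 = ((7 + 0) - 12856) + 8926 = (7 - 12856) + 8926 = -12849 + 8926 = -3923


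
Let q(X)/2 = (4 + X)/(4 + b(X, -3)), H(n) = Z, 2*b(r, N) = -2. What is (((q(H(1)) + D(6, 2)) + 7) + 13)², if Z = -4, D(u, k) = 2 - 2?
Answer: 400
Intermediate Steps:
D(u, k) = 0
b(r, N) = -1 (b(r, N) = (½)*(-2) = -1)
H(n) = -4
q(X) = 8/3 + 2*X/3 (q(X) = 2*((4 + X)/(4 - 1)) = 2*((4 + X)/3) = 2*((4 + X)*(⅓)) = 2*(4/3 + X/3) = 8/3 + 2*X/3)
(((q(H(1)) + D(6, 2)) + 7) + 13)² = ((((8/3 + (⅔)*(-4)) + 0) + 7) + 13)² = ((((8/3 - 8/3) + 0) + 7) + 13)² = (((0 + 0) + 7) + 13)² = ((0 + 7) + 13)² = (7 + 13)² = 20² = 400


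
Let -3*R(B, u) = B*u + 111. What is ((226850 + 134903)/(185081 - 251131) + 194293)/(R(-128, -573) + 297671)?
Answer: 12832690897/18043935300 ≈ 0.71119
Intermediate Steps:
R(B, u) = -37 - B*u/3 (R(B, u) = -(B*u + 111)/3 = -(111 + B*u)/3 = -37 - B*u/3)
((226850 + 134903)/(185081 - 251131) + 194293)/(R(-128, -573) + 297671) = ((226850 + 134903)/(185081 - 251131) + 194293)/((-37 - ⅓*(-128)*(-573)) + 297671) = (361753/(-66050) + 194293)/((-37 - 24448) + 297671) = (361753*(-1/66050) + 194293)/(-24485 + 297671) = (-361753/66050 + 194293)/273186 = (12832690897/66050)*(1/273186) = 12832690897/18043935300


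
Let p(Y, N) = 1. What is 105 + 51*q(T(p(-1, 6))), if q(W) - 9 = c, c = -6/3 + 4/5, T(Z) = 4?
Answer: 2514/5 ≈ 502.80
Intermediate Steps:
c = -6/5 (c = -6*⅓ + 4*(⅕) = -2 + ⅘ = -6/5 ≈ -1.2000)
q(W) = 39/5 (q(W) = 9 - 6/5 = 39/5)
105 + 51*q(T(p(-1, 6))) = 105 + 51*(39/5) = 105 + 1989/5 = 2514/5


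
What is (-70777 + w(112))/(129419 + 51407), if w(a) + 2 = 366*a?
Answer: -29787/180826 ≈ -0.16473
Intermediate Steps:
w(a) = -2 + 366*a
(-70777 + w(112))/(129419 + 51407) = (-70777 + (-2 + 366*112))/(129419 + 51407) = (-70777 + (-2 + 40992))/180826 = (-70777 + 40990)*(1/180826) = -29787*1/180826 = -29787/180826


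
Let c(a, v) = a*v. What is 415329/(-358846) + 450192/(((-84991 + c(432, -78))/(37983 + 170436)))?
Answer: -33670055049752031/42590355202 ≈ -7.9056e+5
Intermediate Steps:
415329/(-358846) + 450192/(((-84991 + c(432, -78))/(37983 + 170436))) = 415329/(-358846) + 450192/(((-84991 + 432*(-78))/(37983 + 170436))) = 415329*(-1/358846) + 450192/(((-84991 - 33696)/208419)) = -415329/358846 + 450192/((-118687*1/208419)) = -415329/358846 + 450192/(-118687/208419) = -415329/358846 + 450192*(-208419/118687) = -415329/358846 - 93828566448/118687 = -33670055049752031/42590355202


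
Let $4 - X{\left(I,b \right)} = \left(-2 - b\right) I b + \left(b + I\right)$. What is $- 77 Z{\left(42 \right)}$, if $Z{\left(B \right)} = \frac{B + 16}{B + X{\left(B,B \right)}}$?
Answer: $- \frac{2233}{38789} \approx -0.057568$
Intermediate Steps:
$X{\left(I,b \right)} = 4 - I - b - I b \left(-2 - b\right)$ ($X{\left(I,b \right)} = 4 - \left(\left(-2 - b\right) I b + \left(b + I\right)\right) = 4 - \left(I \left(-2 - b\right) b + \left(I + b\right)\right) = 4 - \left(I b \left(-2 - b\right) + \left(I + b\right)\right) = 4 - \left(I + b + I b \left(-2 - b\right)\right) = 4 - I - b - I b \left(-2 - b\right)$)
$Z{\left(B \right)} = \frac{16 + B}{4 + B^{3} - B + 2 B^{2}}$ ($Z{\left(B \right)} = \frac{B + 16}{B + \left(4 - B - B + B B^{2} + 2 B B\right)} = \frac{16 + B}{B + \left(4 - B - B + B^{3} + 2 B^{2}\right)} = \frac{16 + B}{B + \left(4 + B^{3} - 2 B + 2 B^{2}\right)} = \frac{16 + B}{4 + B^{3} - B + 2 B^{2}}$)
$- 77 Z{\left(42 \right)} = - 77 \frac{16 + 42}{4 + 42^{3} - 42 + 2 \cdot 42^{2}} = - 77 \frac{1}{4 + 74088 - 42 + 2 \cdot 1764} \cdot 58 = - 77 \frac{1}{4 + 74088 - 42 + 3528} \cdot 58 = - 77 \cdot \frac{1}{77578} \cdot 58 = \left(-77\right) \frac{29}{38789} = - \frac{2233}{38789}$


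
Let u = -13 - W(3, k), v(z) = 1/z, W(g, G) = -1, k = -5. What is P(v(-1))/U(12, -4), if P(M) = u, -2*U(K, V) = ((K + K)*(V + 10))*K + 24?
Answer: 1/73 ≈ 0.013699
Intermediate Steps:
U(K, V) = -12 - K²*(10 + V) (U(K, V) = -(((K + K)*(V + 10))*K + 24)/2 = -(((2*K)*(10 + V))*K + 24)/2 = -((2*K*(10 + V))*K + 24)/2 = -(2*K²*(10 + V) + 24)/2 = -(24 + 2*K²*(10 + V))/2 = -12 - K²*(10 + V))
v(z) = 1/z
u = -12 (u = -13 - 1*(-1) = -13 + 1 = -12)
P(M) = -12
P(v(-1))/U(12, -4) = -12/(-12 - 10*12² - 1*(-4)*12²) = -12/(-12 - 10*144 - 1*(-4)*144) = -12/(-12 - 1440 + 576) = -12/(-876) = -12*(-1/876) = 1/73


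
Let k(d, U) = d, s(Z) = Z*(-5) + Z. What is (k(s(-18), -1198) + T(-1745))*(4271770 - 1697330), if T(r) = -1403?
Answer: -3426579640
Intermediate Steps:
s(Z) = -4*Z (s(Z) = -5*Z + Z = -4*Z)
(k(s(-18), -1198) + T(-1745))*(4271770 - 1697330) = (-4*(-18) - 1403)*(4271770 - 1697330) = (72 - 1403)*2574440 = -1331*2574440 = -3426579640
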